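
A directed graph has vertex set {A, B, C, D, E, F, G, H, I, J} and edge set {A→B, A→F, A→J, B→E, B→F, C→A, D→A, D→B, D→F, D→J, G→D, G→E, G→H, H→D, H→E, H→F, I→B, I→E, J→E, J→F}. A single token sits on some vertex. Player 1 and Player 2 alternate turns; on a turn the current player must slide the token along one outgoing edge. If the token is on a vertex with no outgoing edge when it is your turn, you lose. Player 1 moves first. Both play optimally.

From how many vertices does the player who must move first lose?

3

Build the W/L table. Terminal = L. A non-terminal position is W if it has a move to some L; otherwise it is L.
Every edge goes from a vertex to one that appears earlier in the order E, F, J, B, I, A, D, H, C, G, so processing vertices in that order labels each vertex after all of its successors.
E: no outgoing edge → L
F: no outgoing edge → L
J: →F(L), so W
B: →F(L), so W
I: →E(L), so W
A: →F(L), so W
D: →F(L), so W
H: →F(L), so W
C: →A(W) only, which is W, so L
G: →E(L), so W
The L vertices are C, E, F; that is 3 in all.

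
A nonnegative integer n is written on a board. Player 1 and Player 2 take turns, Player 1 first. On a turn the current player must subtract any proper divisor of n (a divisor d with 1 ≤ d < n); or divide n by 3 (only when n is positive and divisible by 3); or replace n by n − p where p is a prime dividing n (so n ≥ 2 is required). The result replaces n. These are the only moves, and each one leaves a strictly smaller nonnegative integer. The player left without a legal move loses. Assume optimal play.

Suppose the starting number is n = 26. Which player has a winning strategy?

Player 2 wins.

Classify positions by backward induction: terminal positions (no move available) are L. From any other position, the mover wins iff some move reaches an L.
n=0: no move → L
n=1: no move → L
n=2: →0(L), so W
n=3: →0(L), so W
n=4: →2(W), 3(W) — all W, so L
n=5: →0(L), so W
n=6: →4(L), so W
n=7: →0(L), so W
n=8: →4(L), so W
n=9: →3(W), 6(W), 8(W) — all W, so L
n=10: →9(L), so W
n=11: →0(L), so W
n=12: →4(L), so W
n=13: →0(L), so W
n=14: →7(W), 12(W), 13(W) — all W, so L
n=15: →14(L), so W
n=16: →14(L), so W
n=17: →0(L), so W
n=18: →9(L), so W
n=19: →0(L), so W
n=20: →10(W), 15(W), 16(W), 18(W), 19(W) — all W, so L
n=21: →14(L), so W
n=22: →20(L), so W
n=23: →0(L), so W
n=24: →20(L), so W
n=25: →20(L), so W
n=26: →13(W), 24(W), 25(W) — all W, so L
Every move from 26 reaches a W position, so the mover loses.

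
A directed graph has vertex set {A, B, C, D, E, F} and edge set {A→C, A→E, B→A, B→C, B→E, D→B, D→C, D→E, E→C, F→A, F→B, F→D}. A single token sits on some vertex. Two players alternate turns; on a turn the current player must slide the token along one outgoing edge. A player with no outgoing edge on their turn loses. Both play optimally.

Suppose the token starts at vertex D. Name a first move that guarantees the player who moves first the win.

Move to C.

Label each position W (a win for the player to move) or L (a loss). A position with no legal move is L; any other position is W exactly when some move reaches an L, and L when every move reaches a W.
Every edge goes from a vertex to one that appears earlier in the order C, E, A, B, D, F, so processing vertices in that order labels each vertex after all of its successors.
C: no outgoing edge → L
E: reaches L-position C → W
A: reaches L-position C → W
B: reaches L-position C → W
D: reaches L-position C → W
F: only reaches D(W), B(W), A(W), all W → L
From D, the L positions reachable in one move are: C.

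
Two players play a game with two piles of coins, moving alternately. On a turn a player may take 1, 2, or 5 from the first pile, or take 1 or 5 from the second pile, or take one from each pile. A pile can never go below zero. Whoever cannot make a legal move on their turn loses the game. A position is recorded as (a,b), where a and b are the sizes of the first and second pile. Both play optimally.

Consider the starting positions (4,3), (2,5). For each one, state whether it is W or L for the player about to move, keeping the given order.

Positions with no move are L. A position that does have a move is losing for the player to move precisely when every available move leads to a winning position for the opponent. Fill in the labels:
No move ever increases a pile, so every position that can arise here has a ≤ 4 and b ≤ 5; it is enough to label the cells with 0 ≤ a ≤ 4 and 0 ≤ b ≤ 5.
Every move lowers a or b (never raises either), so fill the grid row by row in increasing a, and left to right within a row: each cell's successors are then already labelled.
      b=0  b=1  b=2  b=3  b=4  b=5
a=0:    L    W    L    W    L    W
a=1:    W    W    W    W    W    W
a=2:    W    L    W    L    W    L
a=3:    L    W    W    W    W    W
a=4:    W    W    L    W    L    W
Cells with no legal move (terminal, hence L): (0,0).
The remaining L cells, each justified by listing all of its moves:
(0,2): only reaches (0,1)(W), which is W → L
(0,4): only reaches (0,3)(W), which is W → L
(2,1): only reaches (1,1)(W), (0,1)(W), (2,0)(W), (1,0)(W), all W → L
(2,3): only reaches (1,3)(W), (0,3)(W), (2,2)(W), (1,2)(W), all W → L
(2,5): only reaches (1,5)(W), (0,5)(W), (2,4)(W), (2,0)(W), (1,4)(W), all W → L
(3,0): only reaches (2,0)(W), (1,0)(W), all W → L
(4,2): only reaches (3,2)(W), (2,2)(W), (4,1)(W), (3,1)(W), all W → L
(4,4): only reaches (3,4)(W), (2,4)(W), (4,3)(W), (3,3)(W), all W → L
Every other cell has at least one move into one of the L cells above, so it is W.
(4,3): the move to (2,3) reaches an L cell, so W
(2,5): one of the L cells justified above, so L

(4,3): W, (2,5): L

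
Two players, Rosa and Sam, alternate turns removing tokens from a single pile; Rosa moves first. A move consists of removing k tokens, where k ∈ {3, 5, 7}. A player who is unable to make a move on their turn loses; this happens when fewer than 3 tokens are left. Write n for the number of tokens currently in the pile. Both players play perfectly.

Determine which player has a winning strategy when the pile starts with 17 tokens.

Build the W/L table. Terminal = L. A non-terminal position is W if it has a move to some L; otherwise it is L.
n=0: no move → L
n=1: no move → L
n=2: no move → L
n=3: W (go to 0, an L position)
n=4: W (go to 1, an L position)
n=5: W (go to 2, an L position)
n=6: W (go to 1, an L position)
n=7: W (go to 2, an L position)
n=8: W (go to 1, an L position)
n=9: W (go to 2, an L position)
n=10: L (options 7(W), 5(W), 3(W) are all W)
n=11: L (options 8(W), 6(W), 4(W) are all W)
n=12: L (options 9(W), 7(W), 5(W) are all W)
n=13: W (go to 10, an L position)
n=14: W (go to 11, an L position)
n=15: W (go to 12, an L position)
n=16: W (go to 11, an L position)
n=17: W (go to 12, an L position)
The starting position 17 is W: Rosa should remove 5, leaving 12, handing over an L position.

Rosa wins.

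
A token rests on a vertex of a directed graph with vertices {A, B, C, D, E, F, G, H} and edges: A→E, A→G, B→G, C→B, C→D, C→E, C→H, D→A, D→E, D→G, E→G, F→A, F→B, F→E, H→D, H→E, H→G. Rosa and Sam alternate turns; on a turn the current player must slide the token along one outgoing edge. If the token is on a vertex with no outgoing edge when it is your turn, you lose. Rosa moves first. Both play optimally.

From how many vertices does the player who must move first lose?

3

Use the standard recursion: the mover loses at a terminal position; elsewhere, the mover wins exactly when some move hands the opponent an L position.
Every edge goes from a vertex to one that appears earlier in the order G, E, B, A, D, H, F, C, so processing vertices in that order labels each vertex after all of its successors.
G: no outgoing edge → L
E: W (go to G, an L position)
B: W (go to G, an L position)
A: W (go to G, an L position)
D: W (go to G, an L position)
H: W (go to G, an L position)
F: L (options A(W), B(W), E(W) are all W)
C: L (options H(W), D(W), B(W), E(W) are all W)
The L vertices are C, F, G; that is 3 in all.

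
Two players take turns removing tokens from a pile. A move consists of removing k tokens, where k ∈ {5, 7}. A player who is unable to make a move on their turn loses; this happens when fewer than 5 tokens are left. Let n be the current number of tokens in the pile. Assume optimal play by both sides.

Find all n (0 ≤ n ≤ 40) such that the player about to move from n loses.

Classify positions by backward induction: terminal positions (no move available) are L. From any other position, the mover wins iff some move reaches an L.
n=0: no move → L
n=1: no move → L
n=2: no move → L
n=3: no move → L
n=4: no move → L
n=5: reaches L-position 0 → W
n=6: reaches L-position 1 → W
n=7: reaches L-position 2 → W
n=8: reaches L-position 3 → W
n=9: reaches L-position 4 → W
n=10: reaches L-position 3 → W
n=11: reaches L-position 4 → W
n=12: only reaches 7(W), 5(W), all W → L
n=13: only reaches 8(W), 6(W), all W → L
n=14: only reaches 9(W), 7(W), all W → L
n=15: only reaches 10(W), 8(W), all W → L
n=16: only reaches 11(W), 9(W), all W → L
n=17: reaches L-position 12 → W
n=18: reaches L-position 13 → W
n=19: reaches L-position 14 → W
n=20: reaches L-position 15 → W
n=21: reaches L-position 16 → W
n=22: reaches L-position 15 → W
n=23: reaches L-position 16 → W
n=24: only reaches 19(W), 17(W), all W → L
n=25: only reaches 20(W), 18(W), all W → L
n=26: only reaches 21(W), 19(W), all W → L
n=27: only reaches 22(W), 20(W), all W → L
n=28: only reaches 23(W), 21(W), all W → L
n=29: reaches L-position 24 → W
n=30: reaches L-position 25 → W
n=31: reaches L-position 26 → W
n=32: reaches L-position 27 → W
n=33: reaches L-position 28 → W
n=34: reaches L-position 27 → W
n=35: reaches L-position 28 → W
n=36: only reaches 31(W), 29(W), all W → L
n=37: only reaches 32(W), 30(W), all W → L
n=38: only reaches 33(W), 31(W), all W → L
n=39: only reaches 34(W), 32(W), all W → L
n=40: only reaches 35(W), 33(W), all W → L
Reading off the rows marked L gives the requested list; there are 20 such values of n.

0, 1, 2, 3, 4, 12, 13, 14, 15, 16, 24, 25, 26, 27, 28, 36, 37, 38, 39, 40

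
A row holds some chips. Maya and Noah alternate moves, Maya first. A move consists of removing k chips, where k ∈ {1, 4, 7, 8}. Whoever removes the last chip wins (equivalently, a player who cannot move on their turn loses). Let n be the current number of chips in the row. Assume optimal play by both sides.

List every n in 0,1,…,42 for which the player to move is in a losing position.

Use the standard recursion: the mover loses at a terminal position; elsewhere, the mover wins exactly when some move hands the opponent an L position.
n=0: no move → L
n=1: reaches L-position 0 → W
n=2: only reaches 1(W), which is W → L
n=3: reaches L-position 2 → W
n=4: reaches L-position 0 → W
n=5: only reaches 4(W), 1(W), all W → L
n=6: reaches L-position 5 → W
n=7: reaches L-position 0 → W
n=8: reaches L-position 0 → W
n=9: reaches L-position 5 → W
n=10: reaches L-position 2 → W
n=11: only reaches 10(W), 7(W), 4(W), 3(W), all W → L
n=12: reaches L-position 11 → W
n=13: reaches L-position 5 → W
n=14: only reaches 13(W), 10(W), 7(W), 6(W), all W → L
n=15: reaches L-position 14 → W
n=16: only reaches 15(W), 12(W), 9(W), 8(W), all W → L
n=17: reaches L-position 16 → W
n=18: reaches L-position 14 → W
n=19: reaches L-position 11 → W
n=20: reaches L-position 16 → W
n=21: reaches L-position 14 → W
n=22: reaches L-position 14 → W
n=23: reaches L-position 16 → W
n=24: reaches L-position 16 → W
n=25: only reaches 24(W), 21(W), 18(W), 17(W), all W → L
n=26: reaches L-position 25 → W
n=27: only reaches 26(W), 23(W), 20(W), 19(W), all W → L
n=28: reaches L-position 27 → W
n=29: reaches L-position 25 → W
n=30: only reaches 29(W), 26(W), 23(W), 22(W), all W → L
n=31: reaches L-position 30 → W
n=32: reaches L-position 25 → W
n=33: reaches L-position 25 → W
n=34: reaches L-position 30 → W
n=35: reaches L-position 27 → W
n=36: only reaches 35(W), 32(W), 29(W), 28(W), all W → L
n=37: reaches L-position 36 → W
n=38: reaches L-position 30 → W
n=39: only reaches 38(W), 35(W), 32(W), 31(W), all W → L
n=40: reaches L-position 39 → W
n=41: only reaches 40(W), 37(W), 34(W), 33(W), all W → L
n=42: reaches L-position 41 → W
The losing starting values of n are exactly the entries labelled L in this table (12 of them).

0, 2, 5, 11, 14, 16, 25, 27, 30, 36, 39, 41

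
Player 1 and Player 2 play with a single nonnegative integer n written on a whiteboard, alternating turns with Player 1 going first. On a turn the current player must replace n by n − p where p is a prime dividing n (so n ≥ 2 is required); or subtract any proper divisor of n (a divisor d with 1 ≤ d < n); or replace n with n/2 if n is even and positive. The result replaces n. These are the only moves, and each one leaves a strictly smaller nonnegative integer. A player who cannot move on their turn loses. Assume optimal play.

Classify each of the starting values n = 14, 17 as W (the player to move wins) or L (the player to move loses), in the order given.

14: L, 17: W

Label each position W (a win for the player to move) or L (a loss). A position with no legal move is L; any other position is W exactly when some move reaches an L, and L when every move reaches a W.
n=0: no move → L
n=1: no move → L
n=2: W (go to 0, an L position)
n=3: W (go to 0, an L position)
n=4: L (options 2(W), 3(W) are all W)
n=5: W (go to 0, an L position)
n=6: W (go to 4, an L position)
n=7: W (go to 0, an L position)
n=8: W (go to 4, an L position)
n=9: L (options 6(W), 8(W) are all W)
n=10: W (go to 9, an L position)
n=11: W (go to 0, an L position)
n=12: W (go to 9, an L position)
n=13: W (go to 0, an L position)
n=14: L (options 7(W), 12(W), 13(W) are all W)
n=15: W (go to 14, an L position)
n=16: W (go to 14, an L position)
n=17: W (go to 0, an L position)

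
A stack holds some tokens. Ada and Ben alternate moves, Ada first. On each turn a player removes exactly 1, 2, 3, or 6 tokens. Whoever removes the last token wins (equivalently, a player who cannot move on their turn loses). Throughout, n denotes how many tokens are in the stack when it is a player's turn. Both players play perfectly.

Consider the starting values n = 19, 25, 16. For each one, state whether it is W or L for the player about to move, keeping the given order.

19: W, 25: W, 16: L

Positions with no move are L. A position that does have a move is losing for the player to move precisely when every available move leads to a winning position for the opponent. Fill in the labels:
n=0: no move → L
n=1: reaches L-position 0 → W
n=2: reaches L-position 0 → W
n=3: reaches L-position 0 → W
n=4: only reaches 3(W), 2(W), 1(W), all W → L
n=5: reaches L-position 4 → W
n=6: reaches L-position 4 → W
n=7: reaches L-position 4 → W
n=8: only reaches 7(W), 6(W), 5(W), 2(W), all W → L
n=9: reaches L-position 8 → W
n=10: reaches L-position 8 → W
n=11: reaches L-position 8 → W
n=12: only reaches 11(W), 10(W), 9(W), 6(W), all W → L
n=13: reaches L-position 12 → W
n=14: reaches L-position 12 → W
n=15: reaches L-position 12 → W
n=16: only reaches 15(W), 14(W), 13(W), 10(W), all W → L
n=17: reaches L-position 16 → W
n=18: reaches L-position 16 → W
n=19: reaches L-position 16 → W
n=20: only reaches 19(W), 18(W), 17(W), 14(W), all W → L
n=21: reaches L-position 20 → W
n=22: reaches L-position 20 → W
n=23: reaches L-position 20 → W
n=24: only reaches 23(W), 22(W), 21(W), 18(W), all W → L
n=25: reaches L-position 24 → W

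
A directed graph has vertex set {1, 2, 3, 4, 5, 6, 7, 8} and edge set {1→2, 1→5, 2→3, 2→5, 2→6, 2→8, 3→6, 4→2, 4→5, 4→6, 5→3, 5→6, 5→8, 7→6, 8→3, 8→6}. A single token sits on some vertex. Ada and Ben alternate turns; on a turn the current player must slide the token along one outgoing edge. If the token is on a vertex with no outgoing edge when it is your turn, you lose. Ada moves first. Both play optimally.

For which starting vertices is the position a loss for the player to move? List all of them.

Build the W/L table. Terminal = L. A non-terminal position is W if it has a move to some L; otherwise it is L.
Every edge goes from a vertex to one that appears earlier in the order 6, 3, 8, 5, 2, 4, 1, 7, so processing vertices in that order labels each vertex after all of its successors.
6: no outgoing edge → L
3: reaches L-position 6 → W
8: reaches L-position 6 → W
5: reaches L-position 6 → W
2: reaches L-position 6 → W
4: reaches L-position 6 → W
1: only reaches 2(W), 5(W), all W → L
7: reaches L-position 6 → W
Reading off the rows marked L gives the requested list; there are 2 such vertices.

1, 6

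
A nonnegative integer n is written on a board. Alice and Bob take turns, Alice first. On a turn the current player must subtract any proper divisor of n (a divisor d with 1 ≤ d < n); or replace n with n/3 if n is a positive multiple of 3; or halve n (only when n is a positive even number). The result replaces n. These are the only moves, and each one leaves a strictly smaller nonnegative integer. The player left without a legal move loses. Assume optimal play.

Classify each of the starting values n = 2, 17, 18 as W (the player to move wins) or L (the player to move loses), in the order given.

Build the W/L table. Terminal = L. A non-terminal position is W if it has a move to some L; otherwise it is L.
n=0: no move → L
n=1: no move → L
n=2: →1(L), so W
n=3: →1(L), so W
n=4: →2(W), 3(W) — all W, so L
n=5: →4(L), so W
n=6: →4(L), so W
n=7: →6(W) only, which is W, so L
n=8: →4(L), so W
n=9: →3(W), 6(W), 8(W) — all W, so L
n=10: →9(L), so W
n=11: →10(W) only, which is W, so L
n=12: →4(L), so W
n=13: →12(W) only, which is W, so L
n=14: →7(L), so W
n=15: →5(W), 10(W), 12(W), 14(W) — all W, so L
n=16: →15(L), so W
n=17: →16(W) only, which is W, so L
n=18: →9(L), so W

2: W, 17: L, 18: W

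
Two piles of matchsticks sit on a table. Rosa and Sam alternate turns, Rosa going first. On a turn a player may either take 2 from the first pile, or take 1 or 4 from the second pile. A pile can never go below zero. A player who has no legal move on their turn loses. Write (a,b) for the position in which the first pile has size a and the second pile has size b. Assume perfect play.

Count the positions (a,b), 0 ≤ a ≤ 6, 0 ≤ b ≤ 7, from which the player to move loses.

Use the standard recursion: the mover loses at a terminal position; elsewhere, the mover wins exactly when some move hands the opponent an L position.
Every move lowers a or b (never raises either), so fill the grid row by row in increasing a, and left to right within a row: each cell's successors are then already labelled.
      b=0  b=1  b=2  b=3  b=4  b=5  b=6  b=7
a=0:    L    W    L    W    W    L    W    L
a=1:    L    W    L    W    W    L    W    L
a=2:    W    L    W    L    W    W    L    W
a=3:    W    L    W    L    W    W    L    W
a=4:    L    W    L    W    W    L    W    L
a=5:    L    W    L    W    W    L    W    L
a=6:    W    L    W    L    W    W    L    W
Cells with no legal move (terminal, hence L): (0,0), (1,0).
The remaining L cells, each justified by listing all of its moves:
(0,2): only reaches (0,1)(W), which is W → L
(0,5): only reaches (0,4)(W), (0,1)(W), all W → L
(0,7): only reaches (0,6)(W), (0,3)(W), all W → L
(1,2): only reaches (1,1)(W), which is W → L
(1,5): only reaches (1,4)(W), (1,1)(W), all W → L
(1,7): only reaches (1,6)(W), (1,3)(W), all W → L
(2,1): only reaches (0,1)(W), (2,0)(W), all W → L
(2,3): only reaches (0,3)(W), (2,2)(W), all W → L
(2,6): only reaches (0,6)(W), (2,5)(W), (2,2)(W), all W → L
(3,1): only reaches (1,1)(W), (3,0)(W), all W → L
(3,3): only reaches (1,3)(W), (3,2)(W), all W → L
(3,6): only reaches (1,6)(W), (3,5)(W), (3,2)(W), all W → L
(4,0): only reaches (2,0)(W), which is W → L
(4,2): only reaches (2,2)(W), (4,1)(W), all W → L
(4,5): only reaches (2,5)(W), (4,4)(W), (4,1)(W), all W → L
(4,7): only reaches (2,7)(W), (4,6)(W), (4,3)(W), all W → L
(5,0): only reaches (3,0)(W), which is W → L
(5,2): only reaches (3,2)(W), (5,1)(W), all W → L
(5,5): only reaches (3,5)(W), (5,4)(W), (5,1)(W), all W → L
(5,7): only reaches (3,7)(W), (5,6)(W), (5,3)(W), all W → L
(6,1): only reaches (4,1)(W), (6,0)(W), all W → L
(6,3): only reaches (4,3)(W), (6,2)(W), all W → L
(6,6): only reaches (4,6)(W), (6,5)(W), (6,2)(W), all W → L
Every other cell has at least one move into one of the L cells above, so it is W.
L cells per row: a=0: 4, a=1: 4, a=2: 3, a=3: 3, a=4: 4, a=5: 4, a=6: 3; total 25.

25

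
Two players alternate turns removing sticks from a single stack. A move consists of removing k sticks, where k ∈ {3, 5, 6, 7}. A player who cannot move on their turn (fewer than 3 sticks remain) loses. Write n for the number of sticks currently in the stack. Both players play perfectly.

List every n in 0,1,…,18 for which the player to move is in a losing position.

Classify positions by backward induction: terminal positions (no move available) are L. From any other position, the mover wins iff some move reaches an L.
n=0: no move → L
n=1: no move → L
n=2: no move → L
n=3: →0(L), so W
n=4: →1(L), so W
n=5: →2(L), so W
n=6: →1(L), so W
n=7: →2(L), so W
n=8: →2(L), so W
n=9: →2(L), so W
n=10: →7(W), 5(W), 4(W), 3(W) — all W, so L
n=11: →8(W), 6(W), 5(W), 4(W) — all W, so L
n=12: →9(W), 7(W), 6(W), 5(W) — all W, so L
n=13: →10(L), so W
n=14: →11(L), so W
n=15: →12(L), so W
n=16: →11(L), so W
n=17: →12(L), so W
n=18: →12(L), so W
The losing starting values of n are exactly the entries labelled L in this table (6 of them).

0, 1, 2, 10, 11, 12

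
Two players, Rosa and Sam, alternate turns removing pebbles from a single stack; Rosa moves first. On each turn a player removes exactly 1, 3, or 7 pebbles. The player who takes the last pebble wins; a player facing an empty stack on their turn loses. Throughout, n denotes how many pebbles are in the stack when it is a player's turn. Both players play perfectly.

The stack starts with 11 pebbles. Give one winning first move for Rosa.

Use the standard recursion: the mover loses at a terminal position; elsewhere, the mover wins exactly when some move hands the opponent an L position.
n=0: no move → L
n=1: →0(L), so W
n=2: →1(W) only, which is W, so L
n=3: →2(L), so W
n=4: →3(W), 1(W) — all W, so L
n=5: →4(L), so W
n=6: →5(W), 3(W) — all W, so L
n=7: →6(L), so W
n=8: →7(W), 5(W), 1(W) — all W, so L
n=9: →8(L), so W
n=10: →9(W), 7(W), 3(W) — all W, so L
n=11: →10(L), so W
From 11, the L positions reachable in one move are: 10, 8, 4. Any move reaching one of these is winning.

Remove 1, leaving 10.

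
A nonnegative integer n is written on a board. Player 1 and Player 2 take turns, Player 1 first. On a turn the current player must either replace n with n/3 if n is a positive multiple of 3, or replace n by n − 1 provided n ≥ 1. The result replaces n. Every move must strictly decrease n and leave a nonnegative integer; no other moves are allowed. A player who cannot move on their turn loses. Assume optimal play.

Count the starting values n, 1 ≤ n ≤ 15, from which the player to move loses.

7

Compute win/loss labels from the base case upward. A position with no move is L. Any other position is W if it can reach an L in one move, else L.
n=0: no move → L
n=1: W (go to 0, an L position)
n=2: L (sole option 1(W) is W)
n=3: W (go to 2, an L position)
n=4: L (sole option 3(W) is W)
n=5: W (go to 4, an L position)
n=6: W (go to 2, an L position)
n=7: L (sole option 6(W) is W)
n=8: W (go to 7, an L position)
n=9: L (options 3(W), 8(W) are all W)
n=10: W (go to 9, an L position)
n=11: L (sole option 10(W) is W)
n=12: W (go to 4, an L position)
n=13: L (sole option 12(W) is W)
n=14: W (go to 13, an L position)
n=15: L (options 5(W), 14(W) are all W)
L entries with 1 ≤ n ≤ 15 (n=0 is outside the asked range and is not counted): n = 2, 4, 7, 9, 11, 13, 15; that makes 7.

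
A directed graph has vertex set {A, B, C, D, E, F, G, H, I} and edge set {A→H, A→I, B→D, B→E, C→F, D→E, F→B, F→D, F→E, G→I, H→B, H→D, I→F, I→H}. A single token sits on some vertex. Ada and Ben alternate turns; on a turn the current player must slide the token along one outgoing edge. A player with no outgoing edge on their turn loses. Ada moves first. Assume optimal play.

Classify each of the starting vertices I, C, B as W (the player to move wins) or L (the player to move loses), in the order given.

I: W, C: L, B: W

Label each position W (a win for the player to move) or L (a loss). A position with no legal move is L; any other position is W exactly when some move reaches an L, and L when every move reaches a W.
Every edge goes from a vertex to one that appears earlier in the order E, D, B, H, F, I, G, A, C, so processing vertices in that order labels each vertex after all of its successors.
E: no outgoing edge → L
D: can move to E, which is L ⇒ W
B: can move to E, which is L ⇒ W
H: moves to B(W), D(W); every one is W ⇒ L
F: can move to E, which is L ⇒ W
I: can move to H, which is L ⇒ W
G: the only move is to I(W), a W ⇒ L
A: can move to H, which is L ⇒ W
C: the only move is to F(W), a W ⇒ L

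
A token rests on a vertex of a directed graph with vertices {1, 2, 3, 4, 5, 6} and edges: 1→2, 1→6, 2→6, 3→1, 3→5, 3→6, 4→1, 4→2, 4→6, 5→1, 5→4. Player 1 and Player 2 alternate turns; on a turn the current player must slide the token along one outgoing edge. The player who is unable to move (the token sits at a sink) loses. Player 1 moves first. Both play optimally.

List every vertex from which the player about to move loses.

Compute win/loss labels from the base case upward. A position with no move is L. Any other position is W if it can reach an L in one move, else L.
Every edge goes from a vertex to one that appears earlier in the order 6, 2, 1, 4, 5, 3, so processing vertices in that order labels each vertex after all of its successors.
6: no outgoing edge → L
2: reaches L-position 6 → W
1: reaches L-position 6 → W
4: reaches L-position 6 → W
5: only reaches 4(W), 1(W), all W → L
3: reaches L-position 5 → W
Reading off the rows marked L gives the requested list; there are 2 such vertices.

5, 6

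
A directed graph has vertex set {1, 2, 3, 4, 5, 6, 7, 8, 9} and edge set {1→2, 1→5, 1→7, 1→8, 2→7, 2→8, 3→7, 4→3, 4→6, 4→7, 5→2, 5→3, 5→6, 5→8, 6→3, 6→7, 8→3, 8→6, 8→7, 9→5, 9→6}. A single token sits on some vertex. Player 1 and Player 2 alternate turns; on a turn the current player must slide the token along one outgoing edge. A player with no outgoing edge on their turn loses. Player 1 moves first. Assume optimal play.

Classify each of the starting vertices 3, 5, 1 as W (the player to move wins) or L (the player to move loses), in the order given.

3: W, 5: L, 1: W

Classify positions by backward induction: terminal positions (no move available) are L. From any other position, the mover wins iff some move reaches an L.
Every edge goes from a vertex to one that appears earlier in the order 7, 3, 6, 8, 2, 5, 4, 1, 9, so processing vertices in that order labels each vertex after all of its successors.
7: no outgoing edge → L
3: →7(L), so W
6: →7(L), so W
8: →7(L), so W
2: →7(L), so W
5: →2(W), 8(W), 6(W), 3(W) — all W, so L
4: →7(L), so W
1: →5(L), so W
9: →5(L), so W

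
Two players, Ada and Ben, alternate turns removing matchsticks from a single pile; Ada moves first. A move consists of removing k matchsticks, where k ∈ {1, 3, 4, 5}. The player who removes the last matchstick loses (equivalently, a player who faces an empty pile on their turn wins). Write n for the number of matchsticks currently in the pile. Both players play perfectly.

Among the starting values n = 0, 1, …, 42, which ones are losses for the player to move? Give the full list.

Positions with no move are W. A position that does have a move is losing for the player to move precisely when every available move leads to a winning position for the opponent. Fill in the labels:
n=0: no move; the opponent has just taken the last matchstick and therefore loses → W
n=1: L (sole option 0(W) is W)
n=2: W (go to 1, an L position)
n=3: L (options 2(W), 0(W) are all W)
n=4: W (go to 3, an L position)
n=5: W (go to 1, an L position)
n=6: W (go to 3, an L position)
n=7: W (go to 3, an L position)
n=8: W (go to 3, an L position)
n=9: L (options 8(W), 6(W), 5(W), 4(W) are all W)
n=10: W (go to 9, an L position)
n=11: L (options 10(W), 8(W), 7(W), 6(W) are all W)
n=12: W (go to 11, an L position)
n=13: W (go to 9, an L position)
n=14: W (go to 11, an L position)
n=15: W (go to 11, an L position)
n=16: W (go to 11, an L position)
n=17: L (options 16(W), 14(W), 13(W), 12(W) are all W)
n=18: W (go to 17, an L position)
n=19: L (options 18(W), 16(W), 15(W), 14(W) are all W)
n=20: W (go to 19, an L position)
n=21: W (go to 17, an L position)
n=22: W (go to 19, an L position)
n=23: W (go to 19, an L position)
n=24: W (go to 19, an L position)
n=25: L (options 24(W), 22(W), 21(W), 20(W) are all W)
n=26: W (go to 25, an L position)
n=27: L (options 26(W), 24(W), 23(W), 22(W) are all W)
n=28: W (go to 27, an L position)
n=29: W (go to 25, an L position)
n=30: W (go to 27, an L position)
n=31: W (go to 27, an L position)
n=32: W (go to 27, an L position)
n=33: L (options 32(W), 30(W), 29(W), 28(W) are all W)
n=34: W (go to 33, an L position)
n=35: L (options 34(W), 32(W), 31(W), 30(W) are all W)
n=36: W (go to 35, an L position)
n=37: W (go to 33, an L position)
n=38: W (go to 35, an L position)
n=39: W (go to 35, an L position)
n=40: W (go to 35, an L position)
n=41: L (options 40(W), 38(W), 37(W), 36(W) are all W)
n=42: W (go to 41, an L position)
Reading off the rows marked L gives the requested list; there are 11 such values of n.

1, 3, 9, 11, 17, 19, 25, 27, 33, 35, 41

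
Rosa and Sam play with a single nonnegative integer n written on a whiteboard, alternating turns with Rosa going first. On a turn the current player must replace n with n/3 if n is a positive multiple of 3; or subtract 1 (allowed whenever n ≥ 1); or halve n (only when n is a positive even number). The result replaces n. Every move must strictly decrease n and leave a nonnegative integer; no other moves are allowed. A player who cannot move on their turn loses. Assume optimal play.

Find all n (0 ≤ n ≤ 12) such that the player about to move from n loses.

0, 2, 5, 7, 9, 11

Build the W/L table. Terminal = L. A non-terminal position is W if it has a move to some L; otherwise it is L.
n=0: no move → L
n=1: can move to 0, which is L ⇒ W
n=2: the only move is to 1(W), a W ⇒ L
n=3: can move to 2, which is L ⇒ W
n=4: can move to 2, which is L ⇒ W
n=5: the only move is to 4(W), a W ⇒ L
n=6: can move to 2, which is L ⇒ W
n=7: the only move is to 6(W), a W ⇒ L
n=8: can move to 7, which is L ⇒ W
n=9: moves to 3(W), 8(W); every one is W ⇒ L
n=10: can move to 5, which is L ⇒ W
n=11: the only move is to 10(W), a W ⇒ L
n=12: can move to 11, which is L ⇒ W
Reading off the rows marked L gives the requested list; there are 6 such values of n.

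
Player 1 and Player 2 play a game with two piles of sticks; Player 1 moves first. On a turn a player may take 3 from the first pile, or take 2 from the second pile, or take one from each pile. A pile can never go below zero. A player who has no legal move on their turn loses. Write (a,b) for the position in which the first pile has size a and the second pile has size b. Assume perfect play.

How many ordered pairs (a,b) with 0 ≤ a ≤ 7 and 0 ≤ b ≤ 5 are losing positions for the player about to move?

23

Classify positions by backward induction: terminal positions (no move available) are L. From any other position, the mover wins iff some move reaches an L.
Every move lowers a or b (never raises either), so fill the grid row by row in increasing a, and left to right within a row: each cell's successors are then already labelled.
      b=0  b=1  b=2  b=3  b=4  b=5
a=0:    L    L    W    W    L    L
a=1:    L    W    W    L    L    W
a=2:    L    W    W    L    W    W
a=3:    W    W    L    L    W    W
a=4:    W    L    L    W    W    L
a=5:    W    L    W    W    L    L
a=6:    L    L    W    W    L    W
a=7:    L    W    W    L    L    W
Cells with no legal move (terminal, hence L): (0,0), (0,1), (1,0), (2,0).
The remaining L cells, each justified by listing all of its moves:
(0,4): L (sole option (0,2)(W) is W)
(0,5): L (sole option (0,3)(W) is W)
(1,3): L (options (1,1)(W), (0,2)(W) are all W)
(1,4): L (options (1,2)(W), (0,3)(W) are all W)
(2,3): L (options (2,1)(W), (1,2)(W) are all W)
(3,2): L (options (0,2)(W), (3,0)(W), (2,1)(W) are all W)
(3,3): L (options (0,3)(W), (3,1)(W), (2,2)(W) are all W)
(4,1): L (options (1,1)(W), (3,0)(W) are all W)
(4,2): L (options (1,2)(W), (4,0)(W), (3,1)(W) are all W)
(4,5): L (options (1,5)(W), (4,3)(W), (3,4)(W) are all W)
(5,1): L (options (2,1)(W), (4,0)(W) are all W)
(5,4): L (options (2,4)(W), (5,2)(W), (4,3)(W) are all W)
(5,5): L (options (2,5)(W), (5,3)(W), (4,4)(W) are all W)
(6,0): L (sole option (3,0)(W) is W)
(6,1): L (options (3,1)(W), (5,0)(W) are all W)
(6,4): L (options (3,4)(W), (6,2)(W), (5,3)(W) are all W)
(7,0): L (sole option (4,0)(W) is W)
(7,3): L (options (4,3)(W), (7,1)(W), (6,2)(W) are all W)
(7,4): L (options (4,4)(W), (7,2)(W), (6,3)(W) are all W)
Every other cell has at least one move into one of the L cells above, so it is W.
L cells per row: a=0: 4, a=1: 3, a=2: 2, a=3: 2, a=4: 3, a=5: 3, a=6: 3, a=7: 3; total 23.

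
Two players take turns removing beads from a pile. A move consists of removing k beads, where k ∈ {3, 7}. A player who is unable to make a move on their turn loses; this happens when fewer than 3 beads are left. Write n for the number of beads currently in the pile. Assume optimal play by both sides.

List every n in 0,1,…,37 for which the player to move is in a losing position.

Compute win/loss labels from the base case upward. A position with no move is L. Any other position is W if it can reach an L in one move, else L.
n=0: no move → L
n=1: no move → L
n=2: no move → L
n=3: W (go to 0, an L position)
n=4: W (go to 1, an L position)
n=5: W (go to 2, an L position)
n=6: L (sole option 3(W) is W)
n=7: W (go to 0, an L position)
n=8: W (go to 1, an L position)
n=9: W (go to 6, an L position)
n=10: L (options 7(W), 3(W) are all W)
n=11: L (options 8(W), 4(W) are all W)
n=12: L (options 9(W), 5(W) are all W)
n=13: W (go to 10, an L position)
n=14: W (go to 11, an L position)
n=15: W (go to 12, an L position)
n=16: L (options 13(W), 9(W) are all W)
n=17: W (go to 10, an L position)
n=18: W (go to 11, an L position)
n=19: W (go to 16, an L position)
n=20: L (options 17(W), 13(W) are all W)
n=21: L (options 18(W), 14(W) are all W)
n=22: L (options 19(W), 15(W) are all W)
n=23: W (go to 20, an L position)
n=24: W (go to 21, an L position)
n=25: W (go to 22, an L position)
n=26: L (options 23(W), 19(W) are all W)
n=27: W (go to 20, an L position)
n=28: W (go to 21, an L position)
n=29: W (go to 26, an L position)
n=30: L (options 27(W), 23(W) are all W)
n=31: L (options 28(W), 24(W) are all W)
n=32: L (options 29(W), 25(W) are all W)
n=33: W (go to 30, an L position)
n=34: W (go to 31, an L position)
n=35: W (go to 32, an L position)
n=36: L (options 33(W), 29(W) are all W)
n=37: W (go to 30, an L position)
The losing starting values of n are exactly the entries labelled L in this table (16 of them).

0, 1, 2, 6, 10, 11, 12, 16, 20, 21, 22, 26, 30, 31, 32, 36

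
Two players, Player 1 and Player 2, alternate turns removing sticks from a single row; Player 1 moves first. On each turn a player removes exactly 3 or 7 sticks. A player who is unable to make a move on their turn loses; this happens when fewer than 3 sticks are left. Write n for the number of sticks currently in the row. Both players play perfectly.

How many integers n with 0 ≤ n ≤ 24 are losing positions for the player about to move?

11

Classify positions by backward induction: terminal positions (no move available) are L. From any other position, the mover wins iff some move reaches an L.
n=0: no move → L
n=1: no move → L
n=2: no move → L
n=3: reaches L-position 0 → W
n=4: reaches L-position 1 → W
n=5: reaches L-position 2 → W
n=6: only reaches 3(W), which is W → L
n=7: reaches L-position 0 → W
n=8: reaches L-position 1 → W
n=9: reaches L-position 6 → W
n=10: only reaches 7(W), 3(W), all W → L
n=11: only reaches 8(W), 4(W), all W → L
n=12: only reaches 9(W), 5(W), all W → L
n=13: reaches L-position 10 → W
n=14: reaches L-position 11 → W
n=15: reaches L-position 12 → W
n=16: only reaches 13(W), 9(W), all W → L
n=17: reaches L-position 10 → W
n=18: reaches L-position 11 → W
n=19: reaches L-position 16 → W
n=20: only reaches 17(W), 13(W), all W → L
n=21: only reaches 18(W), 14(W), all W → L
n=22: only reaches 19(W), 15(W), all W → L
n=23: reaches L-position 20 → W
n=24: reaches L-position 21 → W
L entries with 0 ≤ n ≤ 24: n = 0, 1, 2, 6, 10, 11, 12, 16, 20, 21, 22; that makes 11.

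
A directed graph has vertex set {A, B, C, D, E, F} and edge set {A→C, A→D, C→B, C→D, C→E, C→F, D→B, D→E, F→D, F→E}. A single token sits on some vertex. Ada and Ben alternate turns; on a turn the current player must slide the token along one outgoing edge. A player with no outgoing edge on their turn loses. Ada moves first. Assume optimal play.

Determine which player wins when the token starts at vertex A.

Ben wins.

Positions with no move are L. A position that does have a move is losing for the player to move precisely when every available move leads to a winning position for the opponent. Fill in the labels:
Every edge goes from a vertex to one that appears earlier in the order B, E, D, F, C, A, so processing vertices in that order labels each vertex after all of its successors.
B: no outgoing edge → L
E: no outgoing edge → L
D: W (go to E, an L position)
F: W (go to E, an L position)
C: W (go to E, an L position)
A: L (options C(W), D(W) are all W)
The starting position A is L: whatever Ada does, the opponent receives a W position.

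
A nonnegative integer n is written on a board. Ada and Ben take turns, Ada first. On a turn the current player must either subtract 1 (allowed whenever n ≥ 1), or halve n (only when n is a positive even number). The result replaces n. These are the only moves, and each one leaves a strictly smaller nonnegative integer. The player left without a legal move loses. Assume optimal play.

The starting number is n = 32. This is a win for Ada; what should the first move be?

Positions with no move are L. A position that does have a move is losing for the player to move precisely when every available move leads to a winning position for the opponent. Fill in the labels:
n=0: no move → L
n=1: W (go to 0, an L position)
n=2: L (sole option 1(W) is W)
n=3: W (go to 2, an L position)
n=4: W (go to 2, an L position)
n=5: L (sole option 4(W) is W)
n=6: W (go to 5, an L position)
n=7: L (sole option 6(W) is W)
n=8: W (go to 7, an L position)
n=9: L (sole option 8(W) is W)
n=10: W (go to 5, an L position)
n=11: L (sole option 10(W) is W)
n=12: W (go to 11, an L position)
n=13: L (sole option 12(W) is W)
n=14: W (go to 7, an L position)
n=15: L (sole option 14(W) is W)
n=16: W (go to 15, an L position)
n=17: L (sole option 16(W) is W)
n=18: W (go to 9, an L position)
n=19: L (sole option 18(W) is W)
n=20: W (go to 19, an L position)
n=21: L (sole option 20(W) is W)
n=22: W (go to 11, an L position)
n=23: L (sole option 22(W) is W)
n=24: W (go to 23, an L position)
n=25: L (sole option 24(W) is W)
n=26: W (go to 13, an L position)
n=27: L (sole option 26(W) is W)
n=28: W (go to 27, an L position)
n=29: L (sole option 28(W) is W)
n=30: W (go to 15, an L position)
n=31: L (sole option 30(W) is W)
n=32: W (go to 31, an L position)
From 32, the L positions reachable in one move are: 31.

Move to 31.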